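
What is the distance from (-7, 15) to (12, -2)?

d = sqrt((19)^2 + (-17)^2) = sqrt(650) = 5*sqrt(26)

5*sqrt(26)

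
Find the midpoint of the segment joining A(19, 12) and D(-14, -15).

The midpoint is the average of the coordinates:
x: (19 + -14)/2 = 5/2
y: (12 + -15)/2 = -3/2
Midpoint = (5/2, -3/2)

(5/2, -3/2)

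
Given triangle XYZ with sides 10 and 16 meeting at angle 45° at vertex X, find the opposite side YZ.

By the law of cosines: YZ^2 = XY^2 + XZ^2 - 2*XY*XZ*cos(X)
YZ^2 = 10^2 + 16^2 - 2*10*16*cos(45°)
YZ^2 = 100 + 256 - 320*(sqrt(2)/2)
YZ^2 = 356 - 160*sqrt(2)
YZ = 2*sqrt(89 - 40*sqrt(2))

2*sqrt(89 - 40*sqrt(2))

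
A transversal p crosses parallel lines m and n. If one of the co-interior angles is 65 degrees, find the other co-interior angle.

Co-interior (same-side interior) angles are between the parallel lines on the same side of the transversal.
Unlike corresponding or alternate interior angles, they are supplementary rather than equal.
So the angle = 180 - 65 = 115 degrees.

115 degrees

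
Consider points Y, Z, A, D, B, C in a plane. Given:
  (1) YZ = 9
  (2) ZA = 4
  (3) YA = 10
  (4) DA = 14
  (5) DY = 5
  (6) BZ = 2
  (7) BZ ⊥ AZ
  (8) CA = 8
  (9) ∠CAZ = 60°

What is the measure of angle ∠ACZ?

Step 1: By the law of cosines on triangle CAZ: CZ² = 8² + 4² − 2·8·4·cos(60°) = 48, so CZ = 4·√3.
Step 2: By the inverse law of cosines on triangle ACZ: cos(∠ACZ) = (8² + (4·√3)² − 4²) / (2·8·4·√3) = 96/110.85 = 0.866, so ∠ACZ = 30°.

Therefore, the measure of angle ∠ACZ = 30°.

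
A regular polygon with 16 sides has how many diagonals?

Each of the 16 vertices connects to 13 non-adjacent vertices via diagonals.
Total connections = 16 × 13 = 208, but each diagonal is counted twice.
Number of diagonals = 208 / 2 = 104.

104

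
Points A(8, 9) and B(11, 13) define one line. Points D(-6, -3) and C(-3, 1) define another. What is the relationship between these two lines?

Slope of line 1: m1 = (13 - 9)/(11 - 8) = 4/3 = 4/3
Slope of line 2: m2 = (1 - -3)/(-3 - -6) = 4/3 = 4/3
Two lines are parallel if and only if they have equal slopes (or both are vertical).
Here m1 = m2 = 4/3, confirming the lines are parallel.

Parallel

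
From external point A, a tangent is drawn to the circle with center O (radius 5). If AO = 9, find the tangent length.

The tangent, radius, and line from the external point to the center form a right triangle.
The right angle is where the tangent meets the radius.
By the Pythagorean theorem: tangent² + 5² = 9²
tangent² = 81 - 25 = 56
tangent = 2*sqrt(14)

2*sqrt(14)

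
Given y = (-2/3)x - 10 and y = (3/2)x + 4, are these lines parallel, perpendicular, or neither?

Slope of line 1: m1 = -2/3
Slope of line 2: m2 = 3/2
m1 * m2 = -1, so perpendicular.

Perpendicular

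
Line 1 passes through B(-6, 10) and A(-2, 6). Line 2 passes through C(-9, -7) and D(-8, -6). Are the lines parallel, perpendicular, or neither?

Slope of line 1: m1 = (6 - 10)/(-2 - -6) = -4/4 = -1
Slope of line 2: m2 = (-6 - -7)/(-8 - -9) = 1/1 = 1
m1 * m2 = -1, so perpendicular.

Perpendicular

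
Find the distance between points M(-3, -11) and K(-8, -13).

d = sqrt((-8 - -3)^2 + (-13 - -11)^2)
d = sqrt(-5^2 + -2^2)
d = sqrt(25 + 4)
d = sqrt(29)

sqrt(29)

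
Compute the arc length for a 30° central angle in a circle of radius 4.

Arc length = 2πr × θ/360
= 2π × 4 × 1/12
= 2*pi/3

2*pi/3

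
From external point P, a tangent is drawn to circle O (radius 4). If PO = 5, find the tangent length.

The tangent, radius, and line from the external point to the center form a right triangle.
The right angle is where the tangent meets the radius.
By the Pythagorean theorem: tangent² + 4² = 5²
tangent² = 25 - 16 = 9
tangent = 3

3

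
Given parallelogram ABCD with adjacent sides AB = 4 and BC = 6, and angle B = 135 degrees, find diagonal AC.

Using the law of cosines:
d^2 = 4^2 + 6^2 - 2(4)(6)cos(135 degrees)
d^2 = 16 + 36 - 48*-sqrt(2)/2
d^2 = 24*sqrt(2) + 52
d = 2*sqrt(6*sqrt(2) + 13)

2*sqrt(6*sqrt(2) + 13)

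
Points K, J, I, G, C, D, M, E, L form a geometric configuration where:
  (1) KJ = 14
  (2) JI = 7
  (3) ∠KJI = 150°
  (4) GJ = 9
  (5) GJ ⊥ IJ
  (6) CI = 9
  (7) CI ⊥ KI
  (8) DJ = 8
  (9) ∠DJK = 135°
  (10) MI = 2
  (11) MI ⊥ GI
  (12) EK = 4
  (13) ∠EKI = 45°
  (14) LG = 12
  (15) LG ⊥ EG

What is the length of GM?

Step 1: By the law of cosines on triangle GJI: GI² = 9² + 7² − 2·9·7·cos(90°) = 130, so GI = √130.
Step 2: By the law of cosines on triangle GIM: GM² = √130² + 2² − 2·√130·2·cos(90°) = 134, so GM = √134.

Therefore, the length of GM = √134.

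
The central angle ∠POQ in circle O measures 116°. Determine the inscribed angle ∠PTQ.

By the inscribed angle theorem, the inscribed angle is half the central angle.
Inscribed angle = 116° / 2 = 58°

58°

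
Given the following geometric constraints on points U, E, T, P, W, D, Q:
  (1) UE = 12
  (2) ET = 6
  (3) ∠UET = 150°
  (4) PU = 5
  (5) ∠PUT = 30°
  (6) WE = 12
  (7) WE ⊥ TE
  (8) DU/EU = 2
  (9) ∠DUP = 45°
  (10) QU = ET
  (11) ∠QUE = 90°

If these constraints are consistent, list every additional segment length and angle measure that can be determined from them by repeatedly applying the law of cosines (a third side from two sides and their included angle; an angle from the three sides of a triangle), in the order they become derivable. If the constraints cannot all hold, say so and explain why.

The constraints are consistent. Derivable facts, in order:
After 1 step:
- EQ = 6·√5
- PD ≈ 20.77
- TW = 6·√5
- UT ≈ 17.46
After 2 steps:
- TP ≈ 13.36
- ∠DPU = 125.2°
- ∠EQU = 63.43°
- ∠ETU = 20.1°
- ∠ETW = 63.43°
- ∠EUT = 9.9°
- ∠EWT = 26.57°
- ∠PDU = 9.8°
- ∠QEU = 26.57°
After 3 steps:
- ∠PTU = 10.78°
- ∠TPU = 139.22°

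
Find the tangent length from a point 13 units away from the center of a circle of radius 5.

Let T be the point of tangency. Then OT ⊥ AT (radius ⊥ tangent).
In right triangle OTA: OA² = OT² + AT²
13² = 5² + AT²
AT² = 144, AT = 12

12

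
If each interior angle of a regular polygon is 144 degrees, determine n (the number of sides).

Exterior angle = 180 - 144 = 36. n = 360 / 36 = 10.

10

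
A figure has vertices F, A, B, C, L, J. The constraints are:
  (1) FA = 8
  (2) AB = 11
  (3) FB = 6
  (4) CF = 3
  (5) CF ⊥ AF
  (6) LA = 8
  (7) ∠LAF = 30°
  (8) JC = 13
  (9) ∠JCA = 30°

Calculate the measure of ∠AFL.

Step 1: By the law of cosines on triangle FAL: FL² = 8² + 8² − 2·8·8·cos(30°) = 17.15, so FL ≈ 4.14.
Step 2: By the inverse law of cosines on triangle AFL: cos(∠AFL) = (8² + 4.14² − 8²) / (2·8·4.14) = 17.15/66.26 = 0.2588, so ∠AFL = 75°.

Therefore, the measure of angle ∠AFL = 75°.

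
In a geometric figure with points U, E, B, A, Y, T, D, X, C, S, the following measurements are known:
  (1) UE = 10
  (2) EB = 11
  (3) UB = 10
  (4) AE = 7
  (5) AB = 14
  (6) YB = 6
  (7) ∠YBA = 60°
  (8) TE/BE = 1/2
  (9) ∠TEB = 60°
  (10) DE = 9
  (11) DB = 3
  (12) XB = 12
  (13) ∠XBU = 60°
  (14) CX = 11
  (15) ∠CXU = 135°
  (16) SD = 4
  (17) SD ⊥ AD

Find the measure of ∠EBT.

From the given relations: TE = 1/2·BE = 1/2·11 ≈ 5.5.
Step 1: By the law of cosines on triangle BET: BT² = 11² + 5.5² − 2·11·5.5·cos(60°) = 90.75, so BT ≈ 9.53.
Step 2: By the inverse law of cosines on triangle EBT: cos(∠EBT) = (11² + 9.53² − 5.5²) / (2·11·9.53) = 181.5/209.58 = 0.866, so ∠EBT = 30°.

Therefore, the measure of angle ∠EBT = 30°.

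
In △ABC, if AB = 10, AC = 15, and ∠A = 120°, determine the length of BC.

Law of cosines: BC^2 = 10^2 + 15^2 - 2(10)(15)cos(120°) = 475, so BC = 5*sqrt(19).

5*sqrt(19)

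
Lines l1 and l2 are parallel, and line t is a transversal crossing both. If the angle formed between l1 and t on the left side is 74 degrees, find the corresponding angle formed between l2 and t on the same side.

When a transversal crosses parallel lines, angles in the same position at each intersection are called corresponding angles.
These are always equal, so the answer is 74 degrees.

74 degrees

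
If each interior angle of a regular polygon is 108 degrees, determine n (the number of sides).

Exterior angle = 180 - 108 = 72. n = 360 / 72 = 5.

5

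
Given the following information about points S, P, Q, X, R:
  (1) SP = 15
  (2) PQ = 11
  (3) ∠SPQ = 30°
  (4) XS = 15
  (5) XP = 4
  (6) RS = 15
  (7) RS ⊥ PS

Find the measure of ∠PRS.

Step 1: By the law of cosines on triangle RSP: RP² = 15² + 15² − 2·15·15·cos(90°) = 450, so RP = 15·√2.
Step 2: By the inverse law of cosines on triangle PRS: cos(∠PRS) = ((15·√2)² + 15² − 15²) / (2·15·√2·15) = 450/636.4 = 0.7071, so ∠PRS = 45°.

Therefore, the measure of angle ∠PRS = 45°.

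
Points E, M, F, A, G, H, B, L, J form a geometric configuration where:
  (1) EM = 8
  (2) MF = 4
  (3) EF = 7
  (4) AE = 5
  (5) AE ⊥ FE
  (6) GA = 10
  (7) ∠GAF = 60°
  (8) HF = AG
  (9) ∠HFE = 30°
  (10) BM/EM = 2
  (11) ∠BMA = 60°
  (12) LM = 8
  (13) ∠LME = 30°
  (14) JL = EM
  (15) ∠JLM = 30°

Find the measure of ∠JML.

From the given relations: JL = EM = 8.
Step 1: By the law of cosines on triangle MLJ: MJ² = 8² + 8² − 2·8·8·cos(30°) = 17.15, so MJ ≈ 4.14.
Step 2: By the inverse law of cosines on triangle JML: cos(∠JML) = (4.14² + 8² − 8²) / (2·4.14·8) = 17.15/66.26 = 0.2588, so ∠JML = 75°.

Therefore, the measure of angle ∠JML = 75°.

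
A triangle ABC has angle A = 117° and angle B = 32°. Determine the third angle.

The interior angles sum to 180°: angle C = 180 - 117 - 32 = 31°.
The triangle is obtuse (angles 117°, 32°, 31°).

31 degrees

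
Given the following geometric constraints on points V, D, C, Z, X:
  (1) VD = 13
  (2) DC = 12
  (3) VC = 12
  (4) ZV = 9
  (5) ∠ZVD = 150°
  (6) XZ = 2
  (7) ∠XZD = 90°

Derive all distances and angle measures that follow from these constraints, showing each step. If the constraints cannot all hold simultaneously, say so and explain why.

The constraints are consistent.

Step 1: From DV = 13, VZ = 9, and ∠DVZ = 150°, by the law of cosines:
  DZ² = DV² + VZ² - 2·DV·VZ·cos(150°) = 169 + 81 + 202.6 = 452.6
  DZ ≈ 21.28

Step 2: From VC = 12, VD = 13, CD = 12, by the inverse law of cosines:
  cos(∠CVD) = (VC² + VD² - CD²) / (2·VC·VD)
  ∠CVD = 57.2°

Step 3: From DC = 12, DV = 13, CV = 12, by the inverse law of cosines:
  cos(∠CDV) = (DC² + DV² - CV²) / (2·DC·DV)
  ∠CDV = 57.2°

Step 4: From CD = 12, CV = 12, DV = 13, by the inverse law of cosines:
  cos(∠DCV) = (CD² + CV² - DV²) / (2·CD·CV)
  ∠DCV = 65.59°

Step 5: From DZ = 21.28, ZX = 2, and ∠DZX = 90°, by the law of cosines:
  DX² = DZ² + ZX² - 2·DZ·ZX·cos(90°) = 452.6 + 4 - 0 = 456.6
  DX ≈ 21.37

Step 6: From DV = 13, DZ = 21.28, VZ = 9, by the inverse law of cosines:
  cos(∠VDZ) = (DV² + DZ² - VZ²) / (2·DV·DZ)
  ∠VDZ = 12.21°

Step 7: From ZD = 21.28, ZV = 9, DV = 13, by the inverse law of cosines:
  cos(∠DZV) = (ZD² + ZV² - DV²) / (2·ZD·ZV)
  ∠DZV = 17.79°

Step 8: From DX = 21.37, DZ = 21.28, XZ = 2, by the inverse law of cosines:
  cos(∠XDZ) = (DX² + DZ² - XZ²) / (2·DX·DZ)
  ∠XDZ = 5.37°

Step 9: From XD = 21.37, XZ = 2, DZ = 21.28, by the inverse law of cosines:
  cos(∠DXZ) = (XD² + XZ² - DZ²) / (2·XD·XZ)
  ∠DXZ = 84.63°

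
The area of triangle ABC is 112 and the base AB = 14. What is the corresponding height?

Rearranging the area formula Area = (1/2) * base * height:
height = 2 * Area / base = 2 * 112 / 14 = 16.

16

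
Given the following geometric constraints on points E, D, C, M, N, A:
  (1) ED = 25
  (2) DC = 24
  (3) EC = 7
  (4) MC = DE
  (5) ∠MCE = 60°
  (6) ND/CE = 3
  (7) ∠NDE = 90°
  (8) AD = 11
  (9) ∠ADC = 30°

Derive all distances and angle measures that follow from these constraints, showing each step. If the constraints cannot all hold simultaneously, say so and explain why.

The constraints are consistent.

From the given relations:
  MC = DE = 25
  ND = 3·CE = 3·7 = 21

Step 1: From EC = 7, CM = 25, and ∠ECM = 60°, by the law of cosines:
  EM² = EC² + CM² - 2·EC·CM·cos(60°) = 49 + 625 - 175 = 499
  EM ≈ 22.34

Step 2: From ED = 25, DN = 21, and ∠EDN = 90°, by the law of cosines:
  EN² = ED² + DN² - 2·ED·DN·cos(90°) = 625 + 441 - 0 = 1066
  EN ≈ 32.65

Step 3: From CD = 24, DA = 11, and ∠CDA = 30°, by the law of cosines:
  CA² = CD² + DA² - 2·CD·DA·cos(30°) = 576 + 121 - 457.3 = 239.7
  CA ≈ 15.48

Step 4: From EC = 7, ED = 25, CD = 24, by the inverse law of cosines:
  cos(∠CED) = (EC² + ED² - CD²) / (2·EC·ED)
  ∠CED = 73.74°

Step 5: From DC = 24, DE = 25, CE = 7, by the inverse law of cosines:
  cos(∠CDE) = (DC² + DE² - CE²) / (2·DC·DE)
  ∠CDE = 16.26°

Step 6: From CD = 24, CE = 7, DE = 25, by the inverse law of cosines:
  cos(∠DCE) = (CD² + CE² - DE²) / (2·CD·CE)
  ∠DCE = 90°

Step 7: From EC = 7, EM = 22.34, CM = 25, by the inverse law of cosines:
  cos(∠CEM) = (EC² + EM² - CM²) / (2·EC·EM)
  ∠CEM = 104.25°

Step 8: From ED = 25, EN = 32.65, DN = 21, by the inverse law of cosines:
  cos(∠DEN) = (ED² + EN² - DN²) / (2·ED·EN)
  ∠DEN = 40.03°

Step 9: From CA = 15.48, CD = 24, AD = 11, by the inverse law of cosines:
  cos(∠ACD) = (CA² + CD² - AD²) / (2·CA·CD)
  ∠ACD = 20.81°

Step 10: From MC = 25, ME = 22.34, CE = 7, by the inverse law of cosines:
  cos(∠CME) = (MC² + ME² - CE²) / (2·MC·ME)
  ∠CME = 15.75°

Step 11: From ND = 21, NE = 32.65, DE = 25, by the inverse law of cosines:
  cos(∠DNE) = (ND² + NE² - DE²) / (2·ND·NE)
  ∠DNE = 49.97°

Step 12: From AC = 15.48, AD = 11, CD = 24, by the inverse law of cosines:
  cos(∠CAD) = (AC² + AD² - CD²) / (2·AC·AD)
  ∠CAD = 129.19°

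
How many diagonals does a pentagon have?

Total line segments between 5 vertices = C(5,2) = 10.
Subtract the 5 sides: 10 - 5 = 5 diagonals.

5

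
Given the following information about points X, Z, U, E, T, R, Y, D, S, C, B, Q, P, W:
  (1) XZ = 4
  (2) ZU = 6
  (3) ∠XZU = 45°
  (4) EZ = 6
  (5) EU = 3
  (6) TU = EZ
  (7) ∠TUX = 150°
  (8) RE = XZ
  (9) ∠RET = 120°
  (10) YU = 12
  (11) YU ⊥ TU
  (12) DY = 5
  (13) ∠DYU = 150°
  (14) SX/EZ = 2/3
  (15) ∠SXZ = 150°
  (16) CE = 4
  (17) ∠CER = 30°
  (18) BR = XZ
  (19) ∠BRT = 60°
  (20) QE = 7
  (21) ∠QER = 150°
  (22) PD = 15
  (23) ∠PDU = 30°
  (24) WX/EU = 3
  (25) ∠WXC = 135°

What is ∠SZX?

From the given relations: SX = 2/3·EZ = 2/3·6 = 4.
Step 1: By the law of cosines on triangle ZXS: ZS² = 4² + 4² − 2·4·4·cos(150°) = 59.71, so ZS ≈ 7.73.
Step 2: By the inverse law of cosines on triangle SZX: cos(∠SZX) = (7.73² + 4² − 4²) / (2·7.73·4) = 59.71/61.82 = 0.9659, so ∠SZX = 15°.

Therefore, the measure of angle ∠SZX = 15°.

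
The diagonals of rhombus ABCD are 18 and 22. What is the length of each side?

In a rhombus, the diagonals bisect each other perpendicularly, creating four congruent right triangles.
Each triangle has legs 9 (half of 18) and 11 (half of 22).
The hypotenuse of each right triangle is a side of the rhombus:
side = sqrt(9^2 + 11^2) = sqrt(202)

sqrt(202)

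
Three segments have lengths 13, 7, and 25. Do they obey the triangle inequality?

Check the triangle inequality: 13 + 7 = 20 ≤ 25.
Since the sum of two sides does not exceed the third, no triangle can be formed.

No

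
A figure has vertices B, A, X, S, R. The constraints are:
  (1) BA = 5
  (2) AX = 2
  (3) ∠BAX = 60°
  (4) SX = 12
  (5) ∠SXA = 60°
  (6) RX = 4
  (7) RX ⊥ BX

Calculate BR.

Step 1: By the law of cosines on triangle BAX: BX² = 5² + 2² − 2·5·2·cos(60°) = 19, so BX = √19.
Step 2: By the law of cosines on triangle BXR: BR² = √19² + 4² − 2·√19·4·cos(90°) = 35, so BR = √35.

Therefore, the length of BR = √35.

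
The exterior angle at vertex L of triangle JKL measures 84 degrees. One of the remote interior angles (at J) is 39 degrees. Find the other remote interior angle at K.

The exterior angle theorem states that an exterior angle equals the sum of the two non-adjacent interior angles.
So 84 = 39 + angle K, which gives angle K = 84 - 39 = 45 degrees.

45 degrees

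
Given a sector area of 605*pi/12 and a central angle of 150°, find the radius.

r² = 360 × 605*pi/12 / (π × 150) = 121, so r = 11.

11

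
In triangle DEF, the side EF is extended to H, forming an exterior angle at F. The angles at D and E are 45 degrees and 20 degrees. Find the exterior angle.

The interior angle at F is 180 - 45 - 20 = 115 degrees.
The exterior angle and interior angle at F are supplementary:
Exterior angle = 180 - 115 = 65 degrees.

65 degrees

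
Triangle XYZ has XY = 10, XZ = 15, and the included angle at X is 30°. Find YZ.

Law of cosines: YZ^2 = 10^2 + 15^2 - 2(10)(15)cos(30°) = 325 - 150*sqrt(3), so YZ = 5*sqrt(13 - 6*sqrt(3)).

5*sqrt(13 - 6*sqrt(3))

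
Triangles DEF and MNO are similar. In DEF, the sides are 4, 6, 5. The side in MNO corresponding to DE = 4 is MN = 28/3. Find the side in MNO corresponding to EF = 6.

Since the triangles are similar, the ratio of corresponding sides is constant.
Scale factor k = MN / DE = 28/3 / 4 = 7/3
NO = k * EF = 7/3 * 6 = 14

14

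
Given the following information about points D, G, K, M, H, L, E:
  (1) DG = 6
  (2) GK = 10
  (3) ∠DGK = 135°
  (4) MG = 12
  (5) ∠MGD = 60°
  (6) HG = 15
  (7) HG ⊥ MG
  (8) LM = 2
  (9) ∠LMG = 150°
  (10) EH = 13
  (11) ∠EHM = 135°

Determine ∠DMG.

Step 1: By the law of cosines on triangle MGD: MD² = 12² + 6² − 2·12·6·cos(60°) = 108, so MD = 6·√3.
Step 2: By the inverse law of cosines on triangle DMG: cos(∠DMG) = ((6·√3)² + 12² − 6²) / (2·6·√3·12) = 216/249.42 = 0.866, so ∠DMG = 30°.

Therefore, the measure of angle ∠DMG = 30°.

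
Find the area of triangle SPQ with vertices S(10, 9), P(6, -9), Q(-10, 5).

The Shoelace formula computes the area from vertex coordinates by summing cross products.
For vertices (10,9), (6,-9), (-10,5):
Signed sum = 10*-9 - 6*9 + 6*5 - -10*-9 + -10*9 - 10*5
= -144 + -60 + -140 = -344
Area = (1/2)|-344| = 172.

172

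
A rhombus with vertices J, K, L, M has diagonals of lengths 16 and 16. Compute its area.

The diagonals of a rhombus divide it into four right triangles.
Each triangle has legs 16/ 2 = 8 and 16/2 = 8, so each has area (1/2)*8*8 = 32.
Four such triangles give total area = (d1 * d2) / 2 = 128.

128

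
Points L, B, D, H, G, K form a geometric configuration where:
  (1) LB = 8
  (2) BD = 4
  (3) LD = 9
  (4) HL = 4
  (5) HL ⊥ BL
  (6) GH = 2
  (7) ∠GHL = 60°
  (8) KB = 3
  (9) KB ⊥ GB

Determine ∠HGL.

Step 1: By the law of cosines on triangle GHL: GL² = 2² + 4² − 2·2·4·cos(60°) = 12, so GL = 2·√3.
Step 2: By the inverse law of cosines on triangle HGL: cos(∠HGL) = (2² + (2·√3)² − 4²) / (2·2·2·√3) = 0/13.86 = 0, so ∠HGL = 90°.

Therefore, the measure of angle ∠HGL = 90°.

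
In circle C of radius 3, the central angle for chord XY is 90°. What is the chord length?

Chord = 2(3) sin(45°) = 3*sqrt(2)

3*sqrt(2)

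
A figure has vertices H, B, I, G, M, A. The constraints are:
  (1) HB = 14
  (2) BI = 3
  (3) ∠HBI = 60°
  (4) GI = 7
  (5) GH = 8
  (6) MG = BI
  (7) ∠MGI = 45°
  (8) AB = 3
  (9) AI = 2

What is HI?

Step 1: By the law of cosines on triangle HBI: HI² = 14² + 3² − 2·14·3·cos(60°) = 163, so HI = √163.

Therefore, the length of HI = √163.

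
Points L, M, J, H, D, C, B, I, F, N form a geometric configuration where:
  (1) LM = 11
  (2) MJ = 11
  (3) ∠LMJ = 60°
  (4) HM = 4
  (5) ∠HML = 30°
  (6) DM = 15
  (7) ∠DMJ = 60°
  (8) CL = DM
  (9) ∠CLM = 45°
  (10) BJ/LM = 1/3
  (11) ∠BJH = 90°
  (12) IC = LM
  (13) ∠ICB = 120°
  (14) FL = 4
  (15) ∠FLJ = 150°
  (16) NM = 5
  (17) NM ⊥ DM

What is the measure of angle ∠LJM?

Step 1: By the law of cosines on triangle JML: JL² = 11² + 11² − 2·11·11·cos(60°) = 121, so JL = 11.
Step 2: By the inverse law of cosines on triangle LJM: cos(∠LJM) = (11² + 11² − 11²) / (2·11·11) = 121/242 = 0.5, so ∠LJM = 60°.

Therefore, the measure of angle ∠LJM = 60°.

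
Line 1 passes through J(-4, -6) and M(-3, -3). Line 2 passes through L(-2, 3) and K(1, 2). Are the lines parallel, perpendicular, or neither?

Slope of line 1: m1 = (-3 - -6)/(-3 - -4) = 3/1 = 3
Slope of line 2: m2 = (2 - 3)/(1 - -2) = -1/3 = -1/3
m1 * m2 = -1, so perpendicular.

Perpendicular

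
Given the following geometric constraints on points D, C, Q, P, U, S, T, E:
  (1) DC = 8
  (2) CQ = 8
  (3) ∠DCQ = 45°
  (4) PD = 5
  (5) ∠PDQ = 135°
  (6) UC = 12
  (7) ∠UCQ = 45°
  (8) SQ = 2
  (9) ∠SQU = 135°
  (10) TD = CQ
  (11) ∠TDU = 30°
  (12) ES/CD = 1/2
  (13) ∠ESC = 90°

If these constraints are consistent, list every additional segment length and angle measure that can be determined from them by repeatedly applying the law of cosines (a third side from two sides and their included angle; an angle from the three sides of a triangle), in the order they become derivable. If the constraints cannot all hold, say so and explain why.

The constraints are consistent. Derivable facts, in order:
After 1 step:
- DQ ≈ 6.12
- QU ≈ 8.5
After 2 steps:
- QP ≈ 10.29
- US ≈ 10.01
- ∠CDQ = 67.5°
- ∠CQD = 67.5°
- ∠CQU = 93.27°
- ∠CUQ = 41.73°
After 3 steps:
- ∠DPQ = 24.89°
- ∠DQP = 20.11°
- ∠QSU = 36.88°
- ∠QUS = 8.12°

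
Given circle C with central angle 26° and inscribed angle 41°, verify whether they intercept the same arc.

By the inscribed angle theorem, the inscribed angle for a central angle of 26° should be 26° / 2 = 13°.
The given inscribed angle is 41°, which does not equal 13°.
Therefore, no, they do not correspond to the same arc.

No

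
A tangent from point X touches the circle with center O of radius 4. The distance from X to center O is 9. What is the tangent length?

Let T be the point of tangency. Then OT ⊥ XT (radius ⊥ tangent).
In right triangle OTX: OX² = OT² + XT²
9² = 4² + XT²
XT² = 65, XT = sqrt(65)

sqrt(65)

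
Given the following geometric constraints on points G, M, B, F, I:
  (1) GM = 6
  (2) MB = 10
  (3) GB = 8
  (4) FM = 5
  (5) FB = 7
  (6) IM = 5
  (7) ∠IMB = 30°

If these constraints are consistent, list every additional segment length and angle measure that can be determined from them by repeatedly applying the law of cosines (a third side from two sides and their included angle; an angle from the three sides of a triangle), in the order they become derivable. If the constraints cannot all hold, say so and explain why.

The constraints are consistent. Derivable facts, in order:
After 1 step:
- BI ≈ 6.2
- ∠BFM = 111.8°
- ∠BGM = 90°
- ∠BMF = 40.54°
- ∠BMG = 53.13°
- ∠FBM = 27.66°
- ∠GBM = 36.87°
After 2 steps:
- ∠BIM = 126.21°
- ∠IBM = 23.79°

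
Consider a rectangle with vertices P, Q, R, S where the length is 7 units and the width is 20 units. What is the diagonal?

Using the Pythagorean theorem:
d² = 7² + 20² = 49 + 400 = 449
d = sqrt(449)

sqrt(449)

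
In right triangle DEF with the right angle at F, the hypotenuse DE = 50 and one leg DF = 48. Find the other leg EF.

EF = sqrt(50^2 - 48^2) = sqrt(196) = 14

14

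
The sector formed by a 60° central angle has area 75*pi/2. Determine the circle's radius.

Sector area A = πr² × θ/360, so r² = 360A / (πθ).
r² = 360 × 75*pi/2 / (π × 60)
r² = 225
r = 15

15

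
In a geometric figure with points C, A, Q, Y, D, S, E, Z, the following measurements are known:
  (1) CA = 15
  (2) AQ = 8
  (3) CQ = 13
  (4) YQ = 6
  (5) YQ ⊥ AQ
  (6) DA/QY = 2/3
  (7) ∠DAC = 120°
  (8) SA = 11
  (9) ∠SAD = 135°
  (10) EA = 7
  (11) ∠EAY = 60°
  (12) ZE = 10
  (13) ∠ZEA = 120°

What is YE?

Step 1: By the law of cosines on triangle AQY: AY² = 8² + 6² − 2·8·6·cos(90°) = 100, so AY = 10.
Step 2: By the law of cosines on triangle YAE: YE² = 10² + 7² − 2·10·7·cos(60°) = 79, so YE = √79.

Therefore, the length of YE = √79.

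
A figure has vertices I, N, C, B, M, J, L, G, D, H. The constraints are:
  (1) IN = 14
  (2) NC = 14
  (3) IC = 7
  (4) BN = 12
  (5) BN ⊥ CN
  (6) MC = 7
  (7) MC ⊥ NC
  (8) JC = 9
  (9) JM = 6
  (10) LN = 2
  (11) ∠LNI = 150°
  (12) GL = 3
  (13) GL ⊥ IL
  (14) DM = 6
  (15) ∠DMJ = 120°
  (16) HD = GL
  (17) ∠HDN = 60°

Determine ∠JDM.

Step 1: By the law of cosines on triangle DMJ: DJ² = 6² + 6² − 2·6·6·cos(120°) = 108, so DJ = 6·√3.
Step 2: By the inverse law of cosines on triangle JDM: cos(∠JDM) = ((6·√3)² + 6² − 6²) / (2·6·√3·6) = 108/124.71 = 0.866, so ∠JDM = 30°.

Therefore, the measure of angle ∠JDM = 30°.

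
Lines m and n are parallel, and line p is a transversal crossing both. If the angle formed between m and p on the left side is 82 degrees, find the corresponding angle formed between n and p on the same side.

Corresponding angles formed by parallel lines and a transversal are equal.
The given angle is 82 degrees.
The corresponding angle = 82 degrees.

82 degrees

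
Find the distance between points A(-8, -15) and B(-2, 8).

The horizontal distance is |-2 - -8| = 6 and the vertical distance is |8 - -15| = 23.
By the Pythagorean theorem, d = sqrt(6^2 + 23^2) = sqrt(565).

sqrt(565)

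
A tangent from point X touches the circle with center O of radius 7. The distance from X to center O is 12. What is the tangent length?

Let T be the point of tangency. Then OT ⊥ XT (radius ⊥ tangent).
In right triangle OTX: OX² = OT² + XT²
12² = 7² + XT²
XT² = 95, XT = sqrt(95)

sqrt(95)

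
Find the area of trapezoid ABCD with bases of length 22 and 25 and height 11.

Area = (22 + 25) * 11 / 2 = 517 / 2 = 517/2

517/2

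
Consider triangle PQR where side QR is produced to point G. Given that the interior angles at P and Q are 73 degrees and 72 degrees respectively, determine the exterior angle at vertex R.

The interior angle at R is 180 - 73 - 72 = 35 degrees.
The exterior angle and interior angle at R are supplementary:
Exterior angle = 180 - 35 = 145 degrees.

145 degrees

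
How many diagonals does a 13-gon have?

Each of the 13 vertices connects to 10 non-adjacent vertices via diagonals.
Total connections = 13 × 10 = 130, but each diagonal is counted twice.
Number of diagonals = 130 / 2 = 65.

65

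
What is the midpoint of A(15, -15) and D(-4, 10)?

M = ((x₁ + x₂)/2, (y₁ + y₂)/2)
= ((15 + -4)/2, (-15 + 10)/2)
= (11/2, -5/2) = (11/2, -5/2)

(11/2, -5/2)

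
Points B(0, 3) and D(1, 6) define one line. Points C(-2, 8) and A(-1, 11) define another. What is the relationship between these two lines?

Slope of line 1: m1 = (6 - 3)/(1 - 0) = 3/1 = 3
Slope of line 2: m2 = (11 - 8)/(-1 - -2) = 3/1 = 3
m1 = m2, so the lines are parallel.

Parallel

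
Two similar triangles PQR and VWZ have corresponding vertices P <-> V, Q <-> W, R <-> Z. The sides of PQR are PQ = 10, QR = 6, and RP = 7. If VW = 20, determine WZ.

Since the triangles are similar, the ratio of corresponding sides is constant.
Scale factor k = VW / PQ = 20 / 10 = 2
WZ = k * QR = 2 * 6 = 12

12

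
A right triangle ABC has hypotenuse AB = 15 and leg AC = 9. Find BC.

By the Pythagorean theorem: BC^2 = AB^2 - AC^2
BC^2 = 15^2 - 9^2 = 225 - 81 = 144
BC = sqrt(144) = 12

12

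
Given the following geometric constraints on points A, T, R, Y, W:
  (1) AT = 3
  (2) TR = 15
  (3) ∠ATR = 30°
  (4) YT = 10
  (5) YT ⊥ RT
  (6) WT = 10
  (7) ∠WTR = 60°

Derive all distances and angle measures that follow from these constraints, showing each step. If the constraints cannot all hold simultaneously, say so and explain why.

The constraints are consistent.

Step 1: From AT = 3, TR = 15, and ∠ATR = 30°, by the law of cosines:
  AR² = AT² + TR² - 2·AT·TR·cos(30°) = 9 + 225 - 77.94 = 156.1
  AR ≈ 12.49

Step 2: From RT = 15, TY = 10, and ∠RTY = 90°, by the law of cosines:
  RY² = RT² + TY² - 2·RT·TY·cos(90°) = 225 + 100 - 0 = 325
  RY = 5·√13

Step 3: From RT = 15, TW = 10, and ∠RTW = 60°, by the law of cosines:
  RW² = RT² + TW² - 2·RT·TW·cos(60°) = 225 + 100 - 150 = 175
  RW = 5·√7

Step 4: From AR = 12.49, AT = 3, RT = 15, by the inverse law of cosines:
  cos(∠RAT) = (AR² + AT² - RT²) / (2·AR·AT)
  ∠RAT = 143.1°

Step 5: From RA = 12.49, RT = 15, AT = 3, by the inverse law of cosines:
  cos(∠ART) = (RA² + RT² - AT²) / (2·RA·RT)
  ∠ART = 6.9°

Step 6: From RT = 15, RW = 5·√7, TW = 10, by the inverse law of cosines:
  cos(∠TRW) = (RT² + RW² - TW²) / (2·RT·RW)
  ∠TRW = 40.89°

Step 7: From RT = 15, RY = 5·√13, TY = 10, by the inverse law of cosines:
  cos(∠TRY) = (RT² + RY² - TY²) / (2·RT·RY)
  ∠TRY = 33.69°

Step 8: From YR = 5·√13, YT = 10, RT = 15, by the inverse law of cosines:
  cos(∠RYT) = (YR² + YT² - RT²) / (2·YR·YT)
  ∠RYT = 56.31°

Step 9: From WR = 5·√7, WT = 10, RT = 15, by the inverse law of cosines:
  cos(∠RWT) = (WR² + WT² - RT²) / (2·WR·WT)
  ∠RWT = 79.11°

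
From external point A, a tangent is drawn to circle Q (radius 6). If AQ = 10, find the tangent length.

The tangent, radius, and line from the external point to the center form a right triangle.
The right angle is where the tangent meets the radius.
By the Pythagorean theorem: tangent² + 6² = 10²
tangent² = 100 - 36 = 64
tangent = 8

8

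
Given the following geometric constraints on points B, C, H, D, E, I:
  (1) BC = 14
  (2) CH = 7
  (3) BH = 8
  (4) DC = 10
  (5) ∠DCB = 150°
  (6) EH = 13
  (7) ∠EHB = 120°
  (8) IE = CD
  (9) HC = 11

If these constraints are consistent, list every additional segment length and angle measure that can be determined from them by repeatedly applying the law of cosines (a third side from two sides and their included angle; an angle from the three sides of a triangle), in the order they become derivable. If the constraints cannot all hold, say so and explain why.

These constraints are not satisfiable: (2) CH = 7 and (9) HC = 11 assign two different lengths to the same segment. No planar figure meets all of them, so nothing further can be derived.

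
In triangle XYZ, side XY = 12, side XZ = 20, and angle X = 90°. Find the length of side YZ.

The included angle is 90°, so the triangle is right-angled at X. The opposite side YZ is the hypotenuse.
By the Pythagorean theorem: YZ = sqrt(12^2 + 20^2) = sqrt(544) = 4*sqrt(34).

4*sqrt(34)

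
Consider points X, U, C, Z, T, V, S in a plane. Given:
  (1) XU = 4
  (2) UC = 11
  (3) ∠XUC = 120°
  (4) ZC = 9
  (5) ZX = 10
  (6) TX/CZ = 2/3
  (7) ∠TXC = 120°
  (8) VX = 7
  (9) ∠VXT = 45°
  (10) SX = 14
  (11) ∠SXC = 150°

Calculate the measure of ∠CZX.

Step 1: By the law of cosines on triangle CUX: CX² = 11² + 4² − 2·11·4·cos(120°) = 181, so CX = √181.
Step 2: By the inverse law of cosines on triangle CZX: cos(∠CZX) = (9² + 10² − √181²) / (2·9·10) = 0/180 = 0, so ∠CZX = 90°.

Therefore, the measure of angle ∠CZX = 90°.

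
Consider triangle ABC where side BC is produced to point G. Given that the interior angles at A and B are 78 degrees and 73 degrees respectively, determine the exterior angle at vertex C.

The interior angle at C is 180 - 78 - 73 = 29 degrees.
The exterior angle and interior angle at C are supplementary:
Exterior angle = 180 - 29 = 151 degrees.

151 degrees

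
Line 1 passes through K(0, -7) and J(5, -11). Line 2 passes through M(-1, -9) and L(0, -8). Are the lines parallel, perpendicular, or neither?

Slope of line 1: m1 = (-11 - -7)/(5 - 0) = -4/5 = -4/5
Slope of line 2: m2 = (-8 - -9)/(0 - -1) = 1/1 = 1
For parallel lines we need equal slopes: -4/5 != 1.
For perpendicular lines we need m1*m2 = -1: (-4/5)(1) = -4/5 != -1.
Since neither condition holds, the lines are neither parallel nor perpendicular.

Neither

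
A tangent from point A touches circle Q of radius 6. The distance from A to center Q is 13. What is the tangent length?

tangent = √(d² - r²) = √(13² - 6²) = √(169 - 36) = √133 = sqrt(133)

sqrt(133)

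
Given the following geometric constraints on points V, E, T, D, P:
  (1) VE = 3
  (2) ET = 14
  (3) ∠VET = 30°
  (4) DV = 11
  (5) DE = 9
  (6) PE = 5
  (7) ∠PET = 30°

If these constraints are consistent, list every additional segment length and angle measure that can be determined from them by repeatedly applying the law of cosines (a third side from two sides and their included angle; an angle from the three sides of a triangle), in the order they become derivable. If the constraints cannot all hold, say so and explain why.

The constraints are consistent. Derivable facts, in order:
After 1 step:
- TP ≈ 9.99
- VT ≈ 11.5
- ∠DEV = 125.03°
- ∠DVE = 42.06°
- ∠EDV = 12.9°
After 2 steps:
- ∠EPT = 135.5°
- ∠ETP = 14.5°
- ∠ETV = 7.49°
- ∠EVT = 142.51°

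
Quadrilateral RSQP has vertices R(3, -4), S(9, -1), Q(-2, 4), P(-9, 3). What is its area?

Shoelace: sum of cross terms = 124, Area = (1/2)|124| = 62

62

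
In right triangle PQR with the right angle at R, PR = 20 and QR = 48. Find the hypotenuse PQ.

By the Pythagorean theorem: PQ^2 = PR^2 + QR^2
PQ^2 = 20^2 + 48^2 = 400 + 2304 = 2704
PQ = sqrt(2704) = 52

52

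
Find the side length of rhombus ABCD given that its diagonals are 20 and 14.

In a rhombus, the diagonals bisect each other perpendicularly, creating four congruent right triangles.
Each triangle has legs 10 (half of 20) and 7 (half of 14).
The hypotenuse of each right triangle is a side of the rhombus:
side = sqrt(10^2 + 7^2) = sqrt(149)

sqrt(149)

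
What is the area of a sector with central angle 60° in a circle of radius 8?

Sector area = πr² × θ/360
= π × 8² × 1/6
= π × 64 × 1/6
= 32*pi/3

32*pi/3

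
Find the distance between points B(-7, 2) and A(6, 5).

d = sqrt((13)^2 + (3)^2) = sqrt(178)

sqrt(178)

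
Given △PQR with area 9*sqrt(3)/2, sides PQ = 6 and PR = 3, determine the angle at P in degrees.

From the SAS area formula Area = (1/2)ab sin(C), rearranging gives sin(C) = 2*Area/(ab).
sin(C) = 2 * 9*sqrt(3)/2 / (18) = sqrt(3)/2.
Therefore C = arcsin(sqrt(3)/2) = 60°.
Since sin(180° - C) = sin(C), the obtuse angle 120° gives the same area, so C = 60° or C = 120°.

60° or 120°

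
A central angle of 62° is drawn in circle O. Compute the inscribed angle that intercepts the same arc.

Inscribed angle = 62° / 2 = 31° (inscribed angle theorem).

31°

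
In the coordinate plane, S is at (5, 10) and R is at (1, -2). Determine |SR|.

d = sqrt((1 - 5)^2 + (-2 - 10)^2)
d = sqrt(-4^2 + -12^2)
d = sqrt(16 + 144)
d = sqrt(160) = 4*sqrt(10)

4*sqrt(10)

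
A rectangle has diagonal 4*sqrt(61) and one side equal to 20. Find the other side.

Using the Pythagorean theorem: d^2 = a^2 + b^2
b^2 = d^2 - a^2
b^2 = 976 - 400
b^2 = 576
b = sqrt(576) = 24

24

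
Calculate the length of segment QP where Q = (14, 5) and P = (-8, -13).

d = sqrt((-22)^2 + (-18)^2) = sqrt(808) = 2*sqrt(202)

2*sqrt(202)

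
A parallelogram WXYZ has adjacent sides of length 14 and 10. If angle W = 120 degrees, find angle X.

Opposite sides of a parallelogram are parallel, so consecutive angles form co-interior angles on a transversal.
Co-interior angles sum to 180°, giving angle X = 180 - 120 = 60 degrees.

60 degrees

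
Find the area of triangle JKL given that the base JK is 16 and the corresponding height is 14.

Area = (1/2) * base * height
Area = (1/2) * 16 * 14
Area = 112

112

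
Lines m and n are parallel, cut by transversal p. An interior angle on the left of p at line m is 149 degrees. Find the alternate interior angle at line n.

Alternate interior angles are equal: 149 degrees.

149 degrees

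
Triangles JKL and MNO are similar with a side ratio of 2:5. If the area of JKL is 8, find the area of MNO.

The ratio of areas of similar triangles = (side ratio)^2.
Side ratio = 2:5, so area ratio = 4:25.
Area of MNO / Area of JKL = 25/4
Area of MNO = 8 * 25/4 = 50

50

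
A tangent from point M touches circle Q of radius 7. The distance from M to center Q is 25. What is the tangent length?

The tangent, radius, and line from the external point to the center form a right triangle.
The right angle is where the tangent meets the radius.
By the Pythagorean theorem: tangent² + 7² = 25²
tangent² = 625 - 49 = 576
tangent = 24

24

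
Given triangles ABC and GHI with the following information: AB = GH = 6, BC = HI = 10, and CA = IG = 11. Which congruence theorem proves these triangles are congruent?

The given information provides:
AB = GH = 6, BC = HI = 10, and CA = IG = 11
This matches the SSS congruence theorem.
All three pairs of corresponding sides are equal (Side-Side-Side).

SSS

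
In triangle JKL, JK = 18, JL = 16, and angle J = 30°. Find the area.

When two sides and the included angle are known, the area formula is (1/2)ab sin(C).
The height from one side to the opposite vertex is 16 sin(30°) = 8.
Area = (1/2) * 18 * 8 = 72.

72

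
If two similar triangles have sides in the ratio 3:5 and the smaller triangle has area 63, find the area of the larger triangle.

For similar figures, the area ratio equals the square of the side ratio.
Side ratio (the smaller triangle to the larger triangle) = 3:5, so area ratio = 3^2:5^2 = 9:25.
If the area of the smaller triangle is 63, then the area of the larger triangle = 63 * (25/9) = 175.

175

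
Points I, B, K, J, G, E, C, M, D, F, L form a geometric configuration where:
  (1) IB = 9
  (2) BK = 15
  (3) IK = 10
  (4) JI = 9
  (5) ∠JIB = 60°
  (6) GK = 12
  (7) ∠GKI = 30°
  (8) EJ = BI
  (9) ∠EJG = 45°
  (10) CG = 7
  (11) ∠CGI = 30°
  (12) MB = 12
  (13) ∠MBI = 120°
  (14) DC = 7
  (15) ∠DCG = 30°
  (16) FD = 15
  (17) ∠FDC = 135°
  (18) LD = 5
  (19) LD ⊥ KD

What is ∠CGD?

Step 1: By the law of cosines on triangle GCD: GD² = 7² + 7² − 2·7·7·cos(30°) = 13.13, so GD ≈ 3.62.
Step 2: By the inverse law of cosines on triangle CGD: cos(∠CGD) = (7² + 3.62² − 7²) / (2·7·3.62) = 13.13/50.73 = 0.2588, so ∠CGD = 75°.

Therefore, the measure of angle ∠CGD = 75°.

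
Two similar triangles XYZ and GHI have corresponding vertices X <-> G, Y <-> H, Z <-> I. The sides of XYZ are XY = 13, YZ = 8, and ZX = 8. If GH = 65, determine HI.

Similar triangles have proportional sides. Setting up the proportion:
GH / XY = HI / YZ
65 / 13 = HI / 8
HI = 8 * 65 / 13 = 40.

40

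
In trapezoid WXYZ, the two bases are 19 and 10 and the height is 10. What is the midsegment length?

The midsegment (median) of a trapezoid connects the midpoints of the non-parallel sides.
Its length is the average of the two bases: (19 + 10) / 2 = 29/2.

29/2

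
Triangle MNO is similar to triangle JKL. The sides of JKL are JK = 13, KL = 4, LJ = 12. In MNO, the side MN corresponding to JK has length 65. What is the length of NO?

Since the triangles are similar, the ratio of corresponding sides is constant.
Scale factor k = MN / JK = 65 / 13 = 5
NO = k * KL = 5 * 4 = 20

20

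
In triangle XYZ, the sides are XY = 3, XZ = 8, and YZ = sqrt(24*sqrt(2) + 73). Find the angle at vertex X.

By the inverse law of cosines: cos(X) = (XY² + XZ² - YZ²) / (2 × XY × XZ)
cos(X) = (3² + 8² - (sqrt(24*sqrt(2) + 73))²) / (2 × 3 × 8)
cos(X) = (9 + 64 - (24*sqrt(2) + 73)) / 48
cos(X) = -sqrt(2)/2
X = arccos(-sqrt(2)/2) = 135°

135°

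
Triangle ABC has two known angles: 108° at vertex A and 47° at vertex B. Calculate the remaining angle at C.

The interior angles sum to 180°: angle C = 180 - 108 - 47 = 25°.
The triangle is obtuse (angles 108°, 47°, 25°).

25 degrees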